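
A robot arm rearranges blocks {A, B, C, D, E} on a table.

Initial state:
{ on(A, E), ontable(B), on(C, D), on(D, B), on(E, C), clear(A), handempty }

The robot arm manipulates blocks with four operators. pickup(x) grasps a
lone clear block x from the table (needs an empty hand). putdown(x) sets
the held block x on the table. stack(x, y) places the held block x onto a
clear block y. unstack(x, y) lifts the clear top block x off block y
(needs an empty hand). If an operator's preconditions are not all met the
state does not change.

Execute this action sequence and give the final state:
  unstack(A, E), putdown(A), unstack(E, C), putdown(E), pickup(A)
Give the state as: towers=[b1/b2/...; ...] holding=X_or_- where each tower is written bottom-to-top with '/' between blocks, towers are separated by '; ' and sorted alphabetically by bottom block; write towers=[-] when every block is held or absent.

towers=[B/D/C; E] holding=A

step 1 (unstack(A, E)): towers=[B/D/C/E] holding=A
step 2 (putdown(A)): towers=[A; B/D/C/E] holding=-
step 3 (unstack(E, C)): towers=[A; B/D/C] holding=E
step 4 (putdown(E)): towers=[A; B/D/C; E] holding=-
step 5 (pickup(A)): towers=[B/D/C; E] holding=A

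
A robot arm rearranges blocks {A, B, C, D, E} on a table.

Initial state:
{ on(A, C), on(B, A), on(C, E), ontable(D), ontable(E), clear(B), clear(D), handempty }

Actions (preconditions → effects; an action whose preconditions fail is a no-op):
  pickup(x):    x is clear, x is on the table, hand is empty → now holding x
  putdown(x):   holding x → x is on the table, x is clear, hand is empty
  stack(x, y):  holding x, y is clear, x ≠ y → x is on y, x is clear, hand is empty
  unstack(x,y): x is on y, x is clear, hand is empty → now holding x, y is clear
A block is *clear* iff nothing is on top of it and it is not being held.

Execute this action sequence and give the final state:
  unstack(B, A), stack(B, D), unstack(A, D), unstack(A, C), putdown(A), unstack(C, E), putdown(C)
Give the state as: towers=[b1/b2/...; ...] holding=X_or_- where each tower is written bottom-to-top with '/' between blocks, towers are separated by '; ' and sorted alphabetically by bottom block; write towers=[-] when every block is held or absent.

step 1 (unstack(B, A)): towers=[D; E/C/A] holding=B
step 2 (stack(B, D)): towers=[D/B; E/C/A] holding=-
step 3 (unstack(A, D)) [no-op]: towers=[D/B; E/C/A] holding=-
step 4 (unstack(A, C)): towers=[D/B; E/C] holding=A
step 5 (putdown(A)): towers=[A; D/B; E/C] holding=-
step 6 (unstack(C, E)): towers=[A; D/B; E] holding=C
step 7 (putdown(C)): towers=[A; C; D/B; E] holding=-

towers=[A; C; D/B; E] holding=-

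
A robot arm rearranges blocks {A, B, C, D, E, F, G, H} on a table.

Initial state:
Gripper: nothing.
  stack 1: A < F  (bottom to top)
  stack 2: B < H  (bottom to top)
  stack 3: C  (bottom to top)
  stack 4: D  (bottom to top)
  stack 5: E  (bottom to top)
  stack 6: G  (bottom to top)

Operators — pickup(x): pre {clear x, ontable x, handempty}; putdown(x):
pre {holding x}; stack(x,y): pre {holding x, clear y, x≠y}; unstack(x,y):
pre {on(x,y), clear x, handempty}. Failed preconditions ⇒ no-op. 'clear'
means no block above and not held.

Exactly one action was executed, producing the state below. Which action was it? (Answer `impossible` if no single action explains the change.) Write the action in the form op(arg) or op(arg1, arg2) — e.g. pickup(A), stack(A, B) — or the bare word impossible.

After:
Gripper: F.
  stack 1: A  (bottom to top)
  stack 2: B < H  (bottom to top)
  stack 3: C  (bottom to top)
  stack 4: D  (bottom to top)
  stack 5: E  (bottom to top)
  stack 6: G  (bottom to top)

target: towers=[A; B/H; C; D; E; G] holding=F
         pickup(G) → towers=[A/F; B/H; C; D; E] holding=G
         pickup(E) → towers=[A/F; B/H; C; D; G] holding=E
     unstack(H, B) → towers=[A/F; B; C; D; E; G] holding=H
     unstack(F, A) → towers=[A; B/H; C; D; E; G] holding=F  ← match
         pickup(D) → towers=[A/F; B/H; C; E; G] holding=D
         pickup(C) → towers=[A/F; B/H; D; E; G] holding=C

unstack(F, A)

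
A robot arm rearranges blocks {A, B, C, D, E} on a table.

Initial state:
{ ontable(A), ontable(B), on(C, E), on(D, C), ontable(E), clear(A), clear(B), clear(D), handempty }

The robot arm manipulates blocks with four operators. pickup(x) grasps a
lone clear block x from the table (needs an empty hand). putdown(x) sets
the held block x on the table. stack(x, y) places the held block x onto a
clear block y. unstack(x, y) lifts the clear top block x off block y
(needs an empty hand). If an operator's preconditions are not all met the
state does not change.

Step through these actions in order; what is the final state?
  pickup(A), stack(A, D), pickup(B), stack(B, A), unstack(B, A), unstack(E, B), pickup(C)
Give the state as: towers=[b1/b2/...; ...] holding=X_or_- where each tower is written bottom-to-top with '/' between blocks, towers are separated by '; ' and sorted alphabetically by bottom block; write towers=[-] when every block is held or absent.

towers=[E/C/D/A] holding=B

step 1 (pickup(A)): towers=[B; E/C/D] holding=A
step 2 (stack(A, D)): towers=[B; E/C/D/A] holding=-
step 3 (pickup(B)): towers=[E/C/D/A] holding=B
step 4 (stack(B, A)): towers=[E/C/D/A/B] holding=-
step 5 (unstack(B, A)): towers=[E/C/D/A] holding=B
step 6 (unstack(E, B)) [no-op]: towers=[E/C/D/A] holding=B
step 7 (pickup(C)) [no-op]: towers=[E/C/D/A] holding=B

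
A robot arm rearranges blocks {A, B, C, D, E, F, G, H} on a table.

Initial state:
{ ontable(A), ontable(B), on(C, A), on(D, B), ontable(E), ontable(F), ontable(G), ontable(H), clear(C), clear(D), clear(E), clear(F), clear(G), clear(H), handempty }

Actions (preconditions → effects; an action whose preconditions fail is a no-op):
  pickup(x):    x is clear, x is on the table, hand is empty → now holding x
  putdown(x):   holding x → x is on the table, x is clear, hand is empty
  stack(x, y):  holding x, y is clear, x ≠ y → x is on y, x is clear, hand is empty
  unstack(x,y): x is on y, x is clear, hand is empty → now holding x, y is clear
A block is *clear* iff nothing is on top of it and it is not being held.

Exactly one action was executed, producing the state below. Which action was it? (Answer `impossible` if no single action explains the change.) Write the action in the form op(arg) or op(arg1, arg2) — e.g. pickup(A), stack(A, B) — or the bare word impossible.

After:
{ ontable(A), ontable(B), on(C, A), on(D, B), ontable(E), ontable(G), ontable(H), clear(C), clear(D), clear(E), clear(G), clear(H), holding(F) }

target: towers=[A/C; B/D; E; G; H] holding=F
         pickup(G) → towers=[A/C; B/D; E; F; H] holding=G
         pickup(E) → towers=[A/C; B/D; F; G; H] holding=E
         pickup(H) → towers=[A/C; B/D; E; F; G] holding=H
         pickup(F) → towers=[A/C; B/D; E; G; H] holding=F  ← match
     unstack(D, B) → towers=[A/C; B; E; F; G; H] holding=D
     unstack(C, A) → towers=[A; B/D; E; F; G; H] holding=C

pickup(F)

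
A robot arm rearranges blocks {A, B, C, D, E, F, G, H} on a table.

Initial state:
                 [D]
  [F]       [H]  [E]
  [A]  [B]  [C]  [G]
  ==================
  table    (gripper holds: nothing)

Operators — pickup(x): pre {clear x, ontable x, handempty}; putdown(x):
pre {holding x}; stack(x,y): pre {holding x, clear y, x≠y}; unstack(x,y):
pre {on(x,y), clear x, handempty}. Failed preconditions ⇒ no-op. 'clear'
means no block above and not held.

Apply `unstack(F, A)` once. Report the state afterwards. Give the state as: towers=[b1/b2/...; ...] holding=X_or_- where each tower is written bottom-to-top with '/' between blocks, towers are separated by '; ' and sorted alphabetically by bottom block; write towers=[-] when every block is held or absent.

towers=[A; B; C/H; G/E/D] holding=F

before: towers=[A/F; B; C/H; G/E/D] holding=-
pre[unstack(F, A)]: on(F,A) yes, clear(F) yes, handempty yes
all met → apply unstack(F, A)
after:  towers=[A; B; C/H; G/E/D] holding=F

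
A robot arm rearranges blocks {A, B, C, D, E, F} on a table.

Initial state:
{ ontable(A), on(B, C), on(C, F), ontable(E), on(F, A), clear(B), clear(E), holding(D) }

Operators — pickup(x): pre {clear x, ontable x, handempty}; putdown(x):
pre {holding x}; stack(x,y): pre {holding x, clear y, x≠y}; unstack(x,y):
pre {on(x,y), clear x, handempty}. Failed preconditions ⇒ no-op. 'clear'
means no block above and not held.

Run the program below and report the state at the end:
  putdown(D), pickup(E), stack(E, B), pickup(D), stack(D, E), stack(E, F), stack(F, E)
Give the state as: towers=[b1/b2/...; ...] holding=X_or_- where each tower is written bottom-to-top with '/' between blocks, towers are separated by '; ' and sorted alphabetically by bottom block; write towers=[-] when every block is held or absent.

towers=[A/F/C/B/E/D] holding=-

step 1 (putdown(D)): towers=[A/F/C/B; D; E] holding=-
step 2 (pickup(E)): towers=[A/F/C/B; D] holding=E
step 3 (stack(E, B)): towers=[A/F/C/B/E; D] holding=-
step 4 (pickup(D)): towers=[A/F/C/B/E] holding=D
step 5 (stack(D, E)): towers=[A/F/C/B/E/D] holding=-
step 6 (stack(E, F)) [no-op]: towers=[A/F/C/B/E/D] holding=-
step 7 (stack(F, E)) [no-op]: towers=[A/F/C/B/E/D] holding=-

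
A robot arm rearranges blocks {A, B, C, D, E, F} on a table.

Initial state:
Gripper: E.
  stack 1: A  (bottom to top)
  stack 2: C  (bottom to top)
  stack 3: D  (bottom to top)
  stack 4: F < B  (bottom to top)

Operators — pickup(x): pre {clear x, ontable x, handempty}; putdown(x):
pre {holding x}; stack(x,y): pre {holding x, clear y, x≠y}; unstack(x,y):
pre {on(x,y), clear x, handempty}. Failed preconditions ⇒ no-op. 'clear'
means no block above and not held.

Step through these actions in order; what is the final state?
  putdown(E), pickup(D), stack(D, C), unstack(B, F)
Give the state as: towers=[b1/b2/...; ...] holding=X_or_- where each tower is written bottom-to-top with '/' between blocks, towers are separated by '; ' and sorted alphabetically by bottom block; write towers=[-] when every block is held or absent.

step 1 (putdown(E)): towers=[A; C; D; E; F/B] holding=-
step 2 (pickup(D)): towers=[A; C; E; F/B] holding=D
step 3 (stack(D, C)): towers=[A; C/D; E; F/B] holding=-
step 4 (unstack(B, F)): towers=[A; C/D; E; F] holding=B

towers=[A; C/D; E; F] holding=B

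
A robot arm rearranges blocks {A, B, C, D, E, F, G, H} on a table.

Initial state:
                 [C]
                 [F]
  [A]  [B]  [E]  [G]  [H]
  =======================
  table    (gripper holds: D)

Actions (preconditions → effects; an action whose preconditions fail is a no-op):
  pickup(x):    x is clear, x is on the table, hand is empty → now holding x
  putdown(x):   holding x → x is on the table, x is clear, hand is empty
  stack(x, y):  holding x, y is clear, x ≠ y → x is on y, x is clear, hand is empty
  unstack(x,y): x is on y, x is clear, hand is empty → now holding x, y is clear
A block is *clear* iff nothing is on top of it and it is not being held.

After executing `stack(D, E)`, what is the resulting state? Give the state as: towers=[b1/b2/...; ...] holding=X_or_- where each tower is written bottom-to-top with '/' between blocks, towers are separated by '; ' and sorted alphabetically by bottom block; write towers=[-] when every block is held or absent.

towers=[A; B; E/D; G/F/C; H] holding=-

before: towers=[A; B; E; G/F/C; H] holding=D
pre[stack(D, E)]: holding(D) ok, clear(E) ok, D≠E ok
all met → apply stack(D, E)
after:  towers=[A; B; E/D; G/F/C; H] holding=-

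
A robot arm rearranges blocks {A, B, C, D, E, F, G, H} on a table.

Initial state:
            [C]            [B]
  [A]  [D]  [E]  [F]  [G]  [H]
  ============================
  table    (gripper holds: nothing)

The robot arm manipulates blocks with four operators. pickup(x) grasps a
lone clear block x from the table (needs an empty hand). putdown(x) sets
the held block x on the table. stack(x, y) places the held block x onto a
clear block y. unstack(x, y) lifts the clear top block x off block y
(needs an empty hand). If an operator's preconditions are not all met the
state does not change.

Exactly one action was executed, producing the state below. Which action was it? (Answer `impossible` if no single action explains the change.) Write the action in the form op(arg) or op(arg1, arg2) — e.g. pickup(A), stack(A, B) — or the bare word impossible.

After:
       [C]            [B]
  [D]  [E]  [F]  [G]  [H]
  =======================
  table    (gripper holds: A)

pickup(A)

target: towers=[D; E/C; F; G; H/B] holding=A
         pickup(G) → towers=[A; D; E/C; F; H/B] holding=G
         pickup(A) → towers=[D; E/C; F; G; H/B] holding=A  ← match
     unstack(B, H) → towers=[A; D; E/C; F; G; H] holding=B
         pickup(F) → towers=[A; D; E/C; G; H/B] holding=F
         pickup(D) → towers=[A; E/C; F; G; H/B] holding=D
     unstack(C, E) → towers=[A; D; E; F; G; H/B] holding=C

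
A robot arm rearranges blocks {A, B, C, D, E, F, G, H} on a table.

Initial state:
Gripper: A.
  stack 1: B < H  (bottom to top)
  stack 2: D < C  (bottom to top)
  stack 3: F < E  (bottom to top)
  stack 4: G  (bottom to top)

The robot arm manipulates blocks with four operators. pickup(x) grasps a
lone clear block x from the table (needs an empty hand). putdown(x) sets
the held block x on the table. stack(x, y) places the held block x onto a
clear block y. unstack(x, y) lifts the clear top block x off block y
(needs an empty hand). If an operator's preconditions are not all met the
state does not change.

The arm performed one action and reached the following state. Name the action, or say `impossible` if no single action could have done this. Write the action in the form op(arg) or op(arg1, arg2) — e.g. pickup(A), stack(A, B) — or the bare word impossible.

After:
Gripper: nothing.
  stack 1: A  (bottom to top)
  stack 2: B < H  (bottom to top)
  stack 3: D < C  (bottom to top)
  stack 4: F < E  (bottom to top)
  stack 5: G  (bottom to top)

putdown(A)

target: towers=[A; B/H; D/C; F/E; G] holding=-
        putdown(A) → towers=[A; B/H; D/C; F/E; G] holding=-  ← match
       stack(A, G) → towers=[B/H; D/C; F/E; G/A] holding=-
       stack(A, E) → towers=[B/H; D/C; F/E/A; G] holding=-
       stack(A, H) → towers=[B/H/A; D/C; F/E; G] holding=-
       stack(A, C) → towers=[B/H; D/C/A; F/E; G] holding=-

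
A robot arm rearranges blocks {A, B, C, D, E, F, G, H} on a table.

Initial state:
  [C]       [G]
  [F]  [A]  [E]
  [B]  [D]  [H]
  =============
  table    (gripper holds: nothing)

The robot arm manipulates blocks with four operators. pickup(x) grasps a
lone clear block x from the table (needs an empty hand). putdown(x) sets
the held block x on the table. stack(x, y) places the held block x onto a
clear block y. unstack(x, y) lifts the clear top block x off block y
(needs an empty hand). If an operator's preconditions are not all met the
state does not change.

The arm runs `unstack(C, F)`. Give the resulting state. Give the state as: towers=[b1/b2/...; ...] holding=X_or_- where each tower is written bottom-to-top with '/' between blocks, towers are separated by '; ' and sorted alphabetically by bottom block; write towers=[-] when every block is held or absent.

towers=[B/F; D/A; H/E/G] holding=C

before: towers=[B/F/C; D/A; H/E/G] holding=-
pre[unstack(C, F)]: on(C,F) ok, clear(C) ok, handempty ok
all met → apply unstack(C, F)
after:  towers=[B/F; D/A; H/E/G] holding=C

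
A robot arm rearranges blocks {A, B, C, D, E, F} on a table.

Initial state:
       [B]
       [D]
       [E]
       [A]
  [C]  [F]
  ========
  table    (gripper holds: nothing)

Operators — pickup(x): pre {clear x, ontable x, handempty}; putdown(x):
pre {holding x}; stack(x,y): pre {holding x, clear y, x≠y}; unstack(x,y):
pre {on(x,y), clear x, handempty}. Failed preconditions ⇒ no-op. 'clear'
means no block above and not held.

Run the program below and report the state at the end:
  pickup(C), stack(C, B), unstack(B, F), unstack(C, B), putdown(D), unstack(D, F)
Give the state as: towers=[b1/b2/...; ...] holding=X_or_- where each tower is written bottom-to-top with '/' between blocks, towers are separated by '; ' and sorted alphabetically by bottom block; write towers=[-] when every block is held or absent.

towers=[F/A/E/D/B] holding=C

step 1 (pickup(C)): towers=[F/A/E/D/B] holding=C
step 2 (stack(C, B)): towers=[F/A/E/D/B/C] holding=-
step 3 (unstack(B, F)) [no-op]: towers=[F/A/E/D/B/C] holding=-
step 4 (unstack(C, B)): towers=[F/A/E/D/B] holding=C
step 5 (putdown(D)) [no-op]: towers=[F/A/E/D/B] holding=C
step 6 (unstack(D, F)) [no-op]: towers=[F/A/E/D/B] holding=C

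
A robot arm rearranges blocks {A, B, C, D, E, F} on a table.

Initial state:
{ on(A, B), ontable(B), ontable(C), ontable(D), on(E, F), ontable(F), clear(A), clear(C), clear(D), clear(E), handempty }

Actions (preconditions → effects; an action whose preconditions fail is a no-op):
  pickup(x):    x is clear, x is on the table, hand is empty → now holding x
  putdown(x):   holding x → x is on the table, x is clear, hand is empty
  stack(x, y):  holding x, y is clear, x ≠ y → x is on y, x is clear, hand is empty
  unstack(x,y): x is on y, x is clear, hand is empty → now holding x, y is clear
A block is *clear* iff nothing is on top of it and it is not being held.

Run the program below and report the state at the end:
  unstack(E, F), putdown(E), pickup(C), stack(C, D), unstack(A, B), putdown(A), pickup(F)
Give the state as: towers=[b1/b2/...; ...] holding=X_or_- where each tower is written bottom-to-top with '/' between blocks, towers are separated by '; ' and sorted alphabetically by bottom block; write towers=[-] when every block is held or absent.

step 1 (unstack(E, F)): towers=[B/A; C; D; F] holding=E
step 2 (putdown(E)): towers=[B/A; C; D; E; F] holding=-
step 3 (pickup(C)): towers=[B/A; D; E; F] holding=C
step 4 (stack(C, D)): towers=[B/A; D/C; E; F] holding=-
step 5 (unstack(A, B)): towers=[B; D/C; E; F] holding=A
step 6 (putdown(A)): towers=[A; B; D/C; E; F] holding=-
step 7 (pickup(F)): towers=[A; B; D/C; E] holding=F

towers=[A; B; D/C; E] holding=F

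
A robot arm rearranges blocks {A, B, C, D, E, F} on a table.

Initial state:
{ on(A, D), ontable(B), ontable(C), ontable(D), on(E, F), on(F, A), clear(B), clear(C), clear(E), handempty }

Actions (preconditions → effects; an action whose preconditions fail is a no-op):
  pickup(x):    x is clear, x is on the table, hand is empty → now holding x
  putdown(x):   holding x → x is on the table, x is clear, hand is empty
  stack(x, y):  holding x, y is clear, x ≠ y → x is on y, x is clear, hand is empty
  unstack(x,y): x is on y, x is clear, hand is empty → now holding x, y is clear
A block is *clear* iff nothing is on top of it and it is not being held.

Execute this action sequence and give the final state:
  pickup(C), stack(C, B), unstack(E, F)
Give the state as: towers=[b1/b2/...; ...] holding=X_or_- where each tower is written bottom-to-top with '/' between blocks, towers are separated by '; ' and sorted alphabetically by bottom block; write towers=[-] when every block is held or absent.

towers=[B/C; D/A/F] holding=E

step 1 (pickup(C)): towers=[B; D/A/F/E] holding=C
step 2 (stack(C, B)): towers=[B/C; D/A/F/E] holding=-
step 3 (unstack(E, F)): towers=[B/C; D/A/F] holding=E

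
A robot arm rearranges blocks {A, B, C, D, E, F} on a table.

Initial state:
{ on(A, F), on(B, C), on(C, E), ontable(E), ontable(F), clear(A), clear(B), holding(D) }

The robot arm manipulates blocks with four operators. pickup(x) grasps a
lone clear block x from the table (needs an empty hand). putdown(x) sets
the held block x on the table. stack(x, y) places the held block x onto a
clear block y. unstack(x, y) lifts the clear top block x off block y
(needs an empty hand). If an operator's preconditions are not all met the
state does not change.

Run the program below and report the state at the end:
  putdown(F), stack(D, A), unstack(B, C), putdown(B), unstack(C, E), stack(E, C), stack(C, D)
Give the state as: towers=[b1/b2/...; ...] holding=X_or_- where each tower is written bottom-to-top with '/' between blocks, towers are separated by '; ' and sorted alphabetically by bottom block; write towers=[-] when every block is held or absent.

step 1 (putdown(F)) [no-op]: towers=[E/C/B; F/A] holding=D
step 2 (stack(D, A)): towers=[E/C/B; F/A/D] holding=-
step 3 (unstack(B, C)): towers=[E/C; F/A/D] holding=B
step 4 (putdown(B)): towers=[B; E/C; F/A/D] holding=-
step 5 (unstack(C, E)): towers=[B; E; F/A/D] holding=C
step 6 (stack(E, C)) [no-op]: towers=[B; E; F/A/D] holding=C
step 7 (stack(C, D)): towers=[B; E; F/A/D/C] holding=-

towers=[B; E; F/A/D/C] holding=-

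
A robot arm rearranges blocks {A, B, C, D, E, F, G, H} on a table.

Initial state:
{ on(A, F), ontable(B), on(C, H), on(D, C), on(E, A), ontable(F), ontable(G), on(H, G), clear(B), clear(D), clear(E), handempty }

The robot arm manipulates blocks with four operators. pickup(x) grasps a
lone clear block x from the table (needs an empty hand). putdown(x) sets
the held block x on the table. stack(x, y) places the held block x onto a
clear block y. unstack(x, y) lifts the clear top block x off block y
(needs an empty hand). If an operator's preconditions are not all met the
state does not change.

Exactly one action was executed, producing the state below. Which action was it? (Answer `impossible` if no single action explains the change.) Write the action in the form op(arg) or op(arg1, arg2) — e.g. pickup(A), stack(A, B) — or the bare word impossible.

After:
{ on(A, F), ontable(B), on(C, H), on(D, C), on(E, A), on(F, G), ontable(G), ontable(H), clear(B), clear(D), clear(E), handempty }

target: towers=[B; G/F/A/E; H/C/D] holding=-
     unstack(E, A) → towers=[B; F/A; G/H/C/D] holding=E
         pickup(B) → towers=[F/A/E; G/H/C/D] holding=B
     unstack(D, C) → towers=[B; F/A/E; G/H/C] holding=D
none of the 3 applicable actions match → impossible

impossible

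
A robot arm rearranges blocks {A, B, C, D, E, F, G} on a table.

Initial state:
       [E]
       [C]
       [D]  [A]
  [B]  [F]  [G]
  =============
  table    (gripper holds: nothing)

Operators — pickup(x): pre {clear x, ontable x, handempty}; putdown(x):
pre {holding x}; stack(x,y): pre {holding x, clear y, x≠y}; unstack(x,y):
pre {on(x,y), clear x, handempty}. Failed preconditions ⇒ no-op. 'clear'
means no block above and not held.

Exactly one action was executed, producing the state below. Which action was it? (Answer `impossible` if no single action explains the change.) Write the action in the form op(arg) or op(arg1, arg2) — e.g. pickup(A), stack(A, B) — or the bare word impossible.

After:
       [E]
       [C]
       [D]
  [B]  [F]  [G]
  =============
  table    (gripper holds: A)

target: towers=[B; F/D/C/E; G] holding=A
         pickup(B) → towers=[F/D/C/E; G/A] holding=B
     unstack(A, G) → towers=[B; F/D/C/E; G] holding=A  ← match
     unstack(E, C) → towers=[B; F/D/C; G/A] holding=E

unstack(A, G)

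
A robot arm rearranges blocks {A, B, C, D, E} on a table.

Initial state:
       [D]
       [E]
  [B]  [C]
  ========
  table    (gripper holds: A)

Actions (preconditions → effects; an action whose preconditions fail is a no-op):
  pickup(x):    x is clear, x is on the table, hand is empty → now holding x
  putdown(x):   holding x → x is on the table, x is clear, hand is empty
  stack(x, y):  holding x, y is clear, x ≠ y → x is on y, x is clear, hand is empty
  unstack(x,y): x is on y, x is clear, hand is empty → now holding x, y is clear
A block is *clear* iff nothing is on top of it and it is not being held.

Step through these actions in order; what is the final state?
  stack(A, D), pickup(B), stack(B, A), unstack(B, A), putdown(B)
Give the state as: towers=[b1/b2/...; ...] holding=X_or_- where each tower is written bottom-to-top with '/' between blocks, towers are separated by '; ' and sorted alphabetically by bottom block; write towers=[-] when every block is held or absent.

towers=[B; C/E/D/A] holding=-

step 1 (stack(A, D)): towers=[B; C/E/D/A] holding=-
step 2 (pickup(B)): towers=[C/E/D/A] holding=B
step 3 (stack(B, A)): towers=[C/E/D/A/B] holding=-
step 4 (unstack(B, A)): towers=[C/E/D/A] holding=B
step 5 (putdown(B)): towers=[B; C/E/D/A] holding=-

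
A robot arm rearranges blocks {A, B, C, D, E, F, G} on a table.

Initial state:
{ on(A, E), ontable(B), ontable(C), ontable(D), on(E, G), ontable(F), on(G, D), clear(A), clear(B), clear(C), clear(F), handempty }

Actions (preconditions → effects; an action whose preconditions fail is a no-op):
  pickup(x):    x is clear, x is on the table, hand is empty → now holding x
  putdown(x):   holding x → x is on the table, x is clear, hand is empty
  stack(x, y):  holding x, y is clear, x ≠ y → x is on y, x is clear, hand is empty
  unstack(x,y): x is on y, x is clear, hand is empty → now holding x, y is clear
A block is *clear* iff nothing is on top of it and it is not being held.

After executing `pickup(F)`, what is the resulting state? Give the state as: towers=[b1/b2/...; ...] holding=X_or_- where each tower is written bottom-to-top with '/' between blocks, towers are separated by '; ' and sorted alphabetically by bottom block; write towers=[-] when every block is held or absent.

before: towers=[B; C; D/G/E/A; F] holding=-
pre[pickup(F)]: clear(F) yes, ontable(F) yes, handempty yes
all met → apply pickup(F)
after:  towers=[B; C; D/G/E/A] holding=F

towers=[B; C; D/G/E/A] holding=F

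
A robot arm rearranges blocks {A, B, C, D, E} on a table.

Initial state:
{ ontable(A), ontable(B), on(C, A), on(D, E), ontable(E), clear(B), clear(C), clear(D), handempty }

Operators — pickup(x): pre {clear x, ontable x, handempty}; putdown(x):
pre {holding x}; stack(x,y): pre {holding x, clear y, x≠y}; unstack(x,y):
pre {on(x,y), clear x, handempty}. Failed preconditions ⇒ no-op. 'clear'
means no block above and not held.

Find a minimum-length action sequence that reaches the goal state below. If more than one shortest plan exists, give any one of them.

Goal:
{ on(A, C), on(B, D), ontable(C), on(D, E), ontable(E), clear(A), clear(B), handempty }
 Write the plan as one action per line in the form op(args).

pickup(B)
stack(B, D)
unstack(C, A)
putdown(C)
pickup(A)
stack(A, C)

step 1 (pickup(B)): towers=[A/C; E/D] holding=B
step 2 (stack(B, D)): towers=[A/C; E/D/B] holding=-
step 3 (unstack(C, A)): towers=[A; E/D/B] holding=C
step 4 (putdown(C)): towers=[A; C; E/D/B] holding=-
step 5 (pickup(A)): towers=[C; E/D/B] holding=A
step 6 (stack(A, C)): towers=[C/A; E/D/B] holding=-
goal check: towers=[C/A; E/D/B] holding=- — reached (length 6, optimal by BFS)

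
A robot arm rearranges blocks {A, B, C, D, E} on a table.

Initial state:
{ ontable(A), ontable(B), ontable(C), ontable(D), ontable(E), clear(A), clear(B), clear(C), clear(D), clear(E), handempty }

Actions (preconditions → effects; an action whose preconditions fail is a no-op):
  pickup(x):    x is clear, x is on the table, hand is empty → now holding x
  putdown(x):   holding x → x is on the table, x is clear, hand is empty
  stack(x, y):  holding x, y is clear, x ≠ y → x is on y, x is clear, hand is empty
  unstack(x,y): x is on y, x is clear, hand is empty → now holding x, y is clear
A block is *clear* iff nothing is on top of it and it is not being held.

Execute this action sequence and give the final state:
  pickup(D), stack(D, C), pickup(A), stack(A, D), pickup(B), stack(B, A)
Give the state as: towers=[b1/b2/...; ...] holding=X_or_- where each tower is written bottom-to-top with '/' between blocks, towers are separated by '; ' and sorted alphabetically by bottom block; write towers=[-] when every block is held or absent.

step 1 (pickup(D)): towers=[A; B; C; E] holding=D
step 2 (stack(D, C)): towers=[A; B; C/D; E] holding=-
step 3 (pickup(A)): towers=[B; C/D; E] holding=A
step 4 (stack(A, D)): towers=[B; C/D/A; E] holding=-
step 5 (pickup(B)): towers=[C/D/A; E] holding=B
step 6 (stack(B, A)): towers=[C/D/A/B; E] holding=-

towers=[C/D/A/B; E] holding=-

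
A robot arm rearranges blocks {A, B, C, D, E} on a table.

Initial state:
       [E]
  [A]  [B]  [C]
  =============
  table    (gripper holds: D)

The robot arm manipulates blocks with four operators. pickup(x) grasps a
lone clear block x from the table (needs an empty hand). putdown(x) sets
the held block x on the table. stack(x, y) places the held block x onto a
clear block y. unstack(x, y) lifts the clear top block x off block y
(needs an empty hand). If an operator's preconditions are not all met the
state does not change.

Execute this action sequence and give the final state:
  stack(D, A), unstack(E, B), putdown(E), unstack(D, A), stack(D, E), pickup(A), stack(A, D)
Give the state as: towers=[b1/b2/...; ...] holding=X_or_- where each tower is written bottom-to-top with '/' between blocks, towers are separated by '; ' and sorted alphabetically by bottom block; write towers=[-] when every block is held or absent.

step 1 (stack(D, A)): towers=[A/D; B/E; C] holding=-
step 2 (unstack(E, B)): towers=[A/D; B; C] holding=E
step 3 (putdown(E)): towers=[A/D; B; C; E] holding=-
step 4 (unstack(D, A)): towers=[A; B; C; E] holding=D
step 5 (stack(D, E)): towers=[A; B; C; E/D] holding=-
step 6 (pickup(A)): towers=[B; C; E/D] holding=A
step 7 (stack(A, D)): towers=[B; C; E/D/A] holding=-

towers=[B; C; E/D/A] holding=-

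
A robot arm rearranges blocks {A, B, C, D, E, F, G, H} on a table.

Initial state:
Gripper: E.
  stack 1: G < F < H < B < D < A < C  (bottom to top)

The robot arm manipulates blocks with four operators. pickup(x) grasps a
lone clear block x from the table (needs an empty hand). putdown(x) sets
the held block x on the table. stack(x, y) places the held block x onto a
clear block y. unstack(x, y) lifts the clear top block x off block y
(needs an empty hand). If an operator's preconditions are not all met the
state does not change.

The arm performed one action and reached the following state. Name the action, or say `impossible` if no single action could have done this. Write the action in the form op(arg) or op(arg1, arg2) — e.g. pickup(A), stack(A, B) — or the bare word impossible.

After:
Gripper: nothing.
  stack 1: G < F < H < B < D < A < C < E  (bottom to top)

stack(E, C)

target: towers=[G/F/H/B/D/A/C/E] holding=-
        putdown(E) → towers=[E; G/F/H/B/D/A/C] holding=-
       stack(E, C) → towers=[G/F/H/B/D/A/C/E] holding=-  ← match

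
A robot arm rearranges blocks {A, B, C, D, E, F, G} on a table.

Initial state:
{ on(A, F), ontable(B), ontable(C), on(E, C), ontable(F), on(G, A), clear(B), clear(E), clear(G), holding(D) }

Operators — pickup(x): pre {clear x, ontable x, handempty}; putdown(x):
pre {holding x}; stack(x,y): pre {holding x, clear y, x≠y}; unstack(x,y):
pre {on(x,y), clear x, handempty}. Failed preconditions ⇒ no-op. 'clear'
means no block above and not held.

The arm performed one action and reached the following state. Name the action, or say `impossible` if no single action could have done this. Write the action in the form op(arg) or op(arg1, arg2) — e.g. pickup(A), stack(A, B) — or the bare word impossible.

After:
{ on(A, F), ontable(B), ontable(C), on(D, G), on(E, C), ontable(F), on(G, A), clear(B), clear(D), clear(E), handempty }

target: towers=[B; C/E; F/A/G/D] holding=-
        putdown(D) → towers=[B; C/E; D; F/A/G] holding=-
       stack(D, B) → towers=[B/D; C/E; F/A/G] holding=-
       stack(D, G) → towers=[B; C/E; F/A/G/D] holding=-  ← match
       stack(D, E) → towers=[B; C/E/D; F/A/G] holding=-

stack(D, G)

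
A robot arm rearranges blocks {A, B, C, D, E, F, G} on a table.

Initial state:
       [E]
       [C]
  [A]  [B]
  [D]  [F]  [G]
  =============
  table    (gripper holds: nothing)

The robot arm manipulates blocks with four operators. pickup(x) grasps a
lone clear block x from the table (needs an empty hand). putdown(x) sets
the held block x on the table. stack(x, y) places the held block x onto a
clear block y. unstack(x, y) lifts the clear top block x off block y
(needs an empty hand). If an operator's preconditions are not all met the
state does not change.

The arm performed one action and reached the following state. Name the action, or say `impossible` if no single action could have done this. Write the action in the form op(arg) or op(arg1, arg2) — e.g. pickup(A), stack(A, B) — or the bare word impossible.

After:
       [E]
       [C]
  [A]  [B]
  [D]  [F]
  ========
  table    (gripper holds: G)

target: towers=[D/A; F/B/C/E] holding=G
         pickup(G) → towers=[D/A; F/B/C/E] holding=G  ← match
     unstack(A, D) → towers=[D; F/B/C/E; G] holding=A
     unstack(E, C) → towers=[D/A; F/B/C; G] holding=E

pickup(G)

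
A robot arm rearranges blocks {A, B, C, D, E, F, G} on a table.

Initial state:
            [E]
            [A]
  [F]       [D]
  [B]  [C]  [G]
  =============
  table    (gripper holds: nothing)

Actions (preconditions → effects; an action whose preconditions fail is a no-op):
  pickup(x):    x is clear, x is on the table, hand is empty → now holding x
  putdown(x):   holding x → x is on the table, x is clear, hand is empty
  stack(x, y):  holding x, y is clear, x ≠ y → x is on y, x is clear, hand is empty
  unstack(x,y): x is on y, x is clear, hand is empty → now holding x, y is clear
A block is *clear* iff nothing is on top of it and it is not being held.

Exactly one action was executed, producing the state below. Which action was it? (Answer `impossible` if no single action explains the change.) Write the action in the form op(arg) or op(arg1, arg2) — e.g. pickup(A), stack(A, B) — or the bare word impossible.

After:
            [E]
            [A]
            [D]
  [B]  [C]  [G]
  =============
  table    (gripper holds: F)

target: towers=[B; C; G/D/A/E] holding=F
     unstack(F, B) → towers=[B; C; G/D/A/E] holding=F  ← match
     unstack(E, A) → towers=[B/F; C; G/D/A] holding=E
         pickup(C) → towers=[B/F; G/D/A/E] holding=C

unstack(F, B)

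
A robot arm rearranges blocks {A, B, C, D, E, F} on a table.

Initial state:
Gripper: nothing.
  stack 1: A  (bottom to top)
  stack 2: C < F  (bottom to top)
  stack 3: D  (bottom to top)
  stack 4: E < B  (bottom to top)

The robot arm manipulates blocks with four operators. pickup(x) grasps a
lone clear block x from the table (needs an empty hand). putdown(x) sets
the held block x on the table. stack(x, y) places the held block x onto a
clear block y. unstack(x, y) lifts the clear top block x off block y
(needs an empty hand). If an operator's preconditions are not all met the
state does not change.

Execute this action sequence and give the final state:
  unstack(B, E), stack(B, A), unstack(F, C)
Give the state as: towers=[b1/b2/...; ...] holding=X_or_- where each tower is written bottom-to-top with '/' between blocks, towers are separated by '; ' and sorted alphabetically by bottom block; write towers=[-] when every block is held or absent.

step 1 (unstack(B, E)): towers=[A; C/F; D; E] holding=B
step 2 (stack(B, A)): towers=[A/B; C/F; D; E] holding=-
step 3 (unstack(F, C)): towers=[A/B; C; D; E] holding=F

towers=[A/B; C; D; E] holding=F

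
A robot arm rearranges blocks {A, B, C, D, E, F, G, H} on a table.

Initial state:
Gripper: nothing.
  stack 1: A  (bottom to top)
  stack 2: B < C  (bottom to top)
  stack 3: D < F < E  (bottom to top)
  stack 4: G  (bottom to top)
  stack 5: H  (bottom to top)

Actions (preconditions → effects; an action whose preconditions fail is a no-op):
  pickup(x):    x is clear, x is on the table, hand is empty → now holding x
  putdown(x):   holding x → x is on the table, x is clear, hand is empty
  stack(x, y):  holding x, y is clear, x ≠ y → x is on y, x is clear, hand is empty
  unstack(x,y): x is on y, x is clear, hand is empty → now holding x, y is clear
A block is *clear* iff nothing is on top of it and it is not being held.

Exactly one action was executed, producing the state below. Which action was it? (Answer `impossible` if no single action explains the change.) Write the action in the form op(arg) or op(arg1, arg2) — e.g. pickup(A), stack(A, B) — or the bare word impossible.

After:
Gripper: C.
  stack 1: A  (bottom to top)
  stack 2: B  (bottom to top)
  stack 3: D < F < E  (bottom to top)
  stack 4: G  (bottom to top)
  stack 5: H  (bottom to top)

target: towers=[A; B; D/F/E; G; H] holding=C
         pickup(G) → towers=[A; B/C; D/F/E; H] holding=G
         pickup(A) → towers=[B/C; D/F/E; G; H] holding=A
     unstack(E, F) → towers=[A; B/C; D/F; G; H] holding=E
         pickup(H) → towers=[A; B/C; D/F/E; G] holding=H
     unstack(C, B) → towers=[A; B; D/F/E; G; H] holding=C  ← match

unstack(C, B)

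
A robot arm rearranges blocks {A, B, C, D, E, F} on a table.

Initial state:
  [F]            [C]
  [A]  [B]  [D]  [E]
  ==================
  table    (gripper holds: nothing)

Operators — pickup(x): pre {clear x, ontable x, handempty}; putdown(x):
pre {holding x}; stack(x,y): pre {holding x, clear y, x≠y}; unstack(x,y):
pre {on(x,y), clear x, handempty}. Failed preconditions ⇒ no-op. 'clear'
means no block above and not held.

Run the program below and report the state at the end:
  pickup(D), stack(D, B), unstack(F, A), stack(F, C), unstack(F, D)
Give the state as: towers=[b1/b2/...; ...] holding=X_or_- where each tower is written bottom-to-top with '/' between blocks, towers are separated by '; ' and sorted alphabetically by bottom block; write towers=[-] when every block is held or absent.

step 1 (pickup(D)): towers=[A/F; B; E/C] holding=D
step 2 (stack(D, B)): towers=[A/F; B/D; E/C] holding=-
step 3 (unstack(F, A)): towers=[A; B/D; E/C] holding=F
step 4 (stack(F, C)): towers=[A; B/D; E/C/F] holding=-
step 5 (unstack(F, D)) [no-op]: towers=[A; B/D; E/C/F] holding=-

towers=[A; B/D; E/C/F] holding=-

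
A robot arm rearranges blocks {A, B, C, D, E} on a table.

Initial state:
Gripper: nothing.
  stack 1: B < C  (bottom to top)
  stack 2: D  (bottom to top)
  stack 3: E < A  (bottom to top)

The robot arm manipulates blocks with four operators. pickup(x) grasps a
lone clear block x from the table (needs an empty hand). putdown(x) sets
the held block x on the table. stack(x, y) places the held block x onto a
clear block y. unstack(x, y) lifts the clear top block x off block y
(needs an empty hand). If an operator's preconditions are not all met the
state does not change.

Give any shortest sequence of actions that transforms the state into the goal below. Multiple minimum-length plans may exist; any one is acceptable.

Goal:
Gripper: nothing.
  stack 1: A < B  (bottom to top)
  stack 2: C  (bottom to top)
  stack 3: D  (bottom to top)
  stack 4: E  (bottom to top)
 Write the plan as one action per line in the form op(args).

unstack(A, E)
putdown(A)
unstack(C, B)
putdown(C)
pickup(B)
stack(B, A)

step 1 (unstack(A, E)): towers=[B/C; D; E] holding=A
step 2 (putdown(A)): towers=[A; B/C; D; E] holding=-
step 3 (unstack(C, B)): towers=[A; B; D; E] holding=C
step 4 (putdown(C)): towers=[A; B; C; D; E] holding=-
step 5 (pickup(B)): towers=[A; C; D; E] holding=B
step 6 (stack(B, A)): towers=[A/B; C; D; E] holding=-
goal check: towers=[A/B; C; D; E] holding=- — reached (length 6, optimal by BFS)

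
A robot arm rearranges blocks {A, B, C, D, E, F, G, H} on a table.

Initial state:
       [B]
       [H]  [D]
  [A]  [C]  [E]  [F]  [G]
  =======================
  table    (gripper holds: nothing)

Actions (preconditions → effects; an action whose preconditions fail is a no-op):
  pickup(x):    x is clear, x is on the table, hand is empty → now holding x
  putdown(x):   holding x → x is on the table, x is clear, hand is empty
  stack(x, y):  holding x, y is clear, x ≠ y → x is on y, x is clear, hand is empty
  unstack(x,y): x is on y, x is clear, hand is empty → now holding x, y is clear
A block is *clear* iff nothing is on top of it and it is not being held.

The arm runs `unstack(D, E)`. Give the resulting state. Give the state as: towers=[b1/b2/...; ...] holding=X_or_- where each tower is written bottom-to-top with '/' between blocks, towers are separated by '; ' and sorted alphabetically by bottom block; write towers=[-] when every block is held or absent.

towers=[A; C/H/B; E; F; G] holding=D

before: towers=[A; C/H/B; E/D; F; G] holding=-
pre[unstack(D, E)]: on(D,E) ok, clear(D) ok, handempty ok
all met → apply unstack(D, E)
after:  towers=[A; C/H/B; E; F; G] holding=D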